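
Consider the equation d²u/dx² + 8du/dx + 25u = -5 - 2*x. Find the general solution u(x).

u = -109/625 - 2*x/25 + C1*cos(3*x)*exp(-4*x) + C2*exp(-4*x)*sin(3*x)

Characteristic equation r² + 8r + 25 = 0 has discriminant (8)² - 4·(25) = -36 < 0, so r = -4 ± 3i.
Hence u_h = C1*cos(3*x)*exp(-4*x) + C2*exp(-4*x)*sin(3*x).
For the particular solution try u_p = A0 + A1*x. Substituting and matching coefficients of each power of x gives A0 = -109/625, A1 = -2/25, so u_p = -109/625 - 2*x/25.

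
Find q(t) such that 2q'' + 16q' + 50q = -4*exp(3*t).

q = -exp(3*t)/29 + C1*cos(3*t)*exp(-4*t) + C2*exp(-4*t)*sin(3*t)

Divide through by 2: q'' + 8q' + 25q = -2*exp(3*t).
Characteristic equation r² + 8r + 25 = 0 has discriminant (8)² - 4·(25) = -36 < 0, so r = -4 ± 3i.
Hence q_h = C1*cos(3*t)*exp(-4*t) + C2*exp(-4*t)*sin(3*t).
Try q_p = A*exp(3*t). Substituting into the equation and dividing by exp(3*t) gives A = -1/29, so q_p = -exp(3*t)/29.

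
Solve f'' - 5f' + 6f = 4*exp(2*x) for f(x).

f = C1*exp(3*x) + C2*exp(2*x) - 4*x*exp(2*x)

Characteristic equation r² - 5r + 6 = 0 factors as (r - 3)(r - 2) = 0, so r = 3, 2.
Hence f_h = C1*exp(3*x) + C2*exp(2*x).
Since exp(2*x) solves the homogeneous equation (r = 2 is a root of multiplicity 1), multiply the trial by x. Try f_p = A*x*exp(2*x). Substituting into the equation and dividing by exp(2*x) gives A = -4, so f_p = -4*x*exp(2*x).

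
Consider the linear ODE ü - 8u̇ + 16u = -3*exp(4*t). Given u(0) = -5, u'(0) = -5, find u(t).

Characteristic equation r² - 8r + 16 = 0 has discriminant (-8)² - 4·(16) = 0, so r = 4 is a repeated root.
Hence u_h = (C1 + C2*t)*exp(4*t).
Since exp(4*t) solves the homogeneous equation (r = 4 is a root of multiplicity 2), multiply the trial by t^2. Try u_p = A*t^2*exp(4*t). Substituting into the equation and dividing by exp(4*t) gives A = -3/2, so u_p = -3*t^2*exp(4*t)/2.
General solution: u = C1*exp(4*t) - 3*t^2*exp(4*t)/2 + C2*t*exp(4*t).
Apply the initial conditions: u(0) = C1 = -5 and u'(0) = C2 + 4*C1 = -5. Solving gives C1 = -5, C2 = 15.

u = -5*exp(4*t) + 15*t*exp(4*t) - 3*t**2*exp(4*t)/2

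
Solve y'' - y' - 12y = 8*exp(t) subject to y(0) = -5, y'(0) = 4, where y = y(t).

y = -25*exp(4*t)/21 - 22*exp(-3*t)/7 - 2*exp(t)/3

Characteristic equation r² - r - 12 = 0 factors as (r + 3)(r - 4) = 0, so r = -3, 4.
Hence y_h = C1*exp(-3*t) + C2*exp(4*t).
Try y_p = A*exp(t). Substituting into the equation and dividing by exp(t) gives A = -2/3, so y_p = -2*exp(t)/3.
General solution: y = -2*exp(t)/3 + C1*exp(-3*t) + C2*exp(4*t).
Apply the initial conditions: y(0) = -2/3 + C1 + C2 = -5 and y'(0) = -2/3 - 3*C1 + 4*C2 = 4. Solving gives C1 = -22/7, C2 = -25/21.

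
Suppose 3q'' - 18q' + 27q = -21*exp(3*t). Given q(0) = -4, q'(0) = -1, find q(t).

Divide through by 3: q'' - 6q' + 9q = -7*exp(3*t).
Characteristic equation r² - 6r + 9 = 0 has discriminant (-6)² - 4·(9) = 0, so r = 3 is a repeated root.
Hence q_h = (C1 + C2*t)*exp(3*t).
Since exp(3*t) solves the homogeneous equation (r = 3 is a root of multiplicity 2), multiply the trial by t^2. Try q_p = A*t^2*exp(3*t). Substituting into the equation and dividing by exp(3*t) gives A = -7/2, so q_p = -7*t^2*exp(3*t)/2.
General solution: q = C1*exp(3*t) - 7*t^2*exp(3*t)/2 + C2*t*exp(3*t).
Apply the initial conditions: q(0) = C1 = -4 and q'(0) = C2 + 3*C1 = -1. Solving gives C1 = -4, C2 = 11.

q = -4*exp(3*t) + 11*t*exp(3*t) - 7*t**2*exp(3*t)/2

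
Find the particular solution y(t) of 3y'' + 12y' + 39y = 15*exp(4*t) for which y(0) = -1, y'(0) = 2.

y = exp(4*t)/9 - 10*cos(3*t)*exp(-2*t)/9 - 2*exp(-2*t)*sin(3*t)/9

Divide through by 3: y'' + 4y' + 13y = 5*exp(4*t).
Characteristic equation r² + 4r + 13 = 0 has discriminant (4)² - 4·(13) = -36 < 0, so r = -2 ± 3i.
Hence y_h = C1*cos(3*t)*exp(-2*t) + C2*exp(-2*t)*sin(3*t).
Try y_p = A*exp(4*t). Substituting into the equation and dividing by exp(4*t) gives A = 1/9, so y_p = exp(4*t)/9.
General solution: y = exp(4*t)/9 + C1*cos(3*t)*exp(-2*t) + C2*exp(-2*t)*sin(3*t).
Apply the initial conditions: y(0) = 1/9 + C1 = -1 and y'(0) = 4/9 - 2*C1 + 3*C2 = 2. Solving gives C1 = -10/9, C2 = -2/9.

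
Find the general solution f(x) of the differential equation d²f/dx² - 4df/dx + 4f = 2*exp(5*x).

f = 2*exp(5*x)/9 + C1*exp(2*x) + C2*x*exp(2*x)

Characteristic equation r² - 4r + 4 = 0 has discriminant (-4)² - 4·(4) = 0, so r = 2 is a repeated root.
Hence f_h = (C1 + C2*x)*exp(2*x).
Try f_p = A*exp(5*x). Substituting into the equation and dividing by exp(5*x) gives A = 2/9, so f_p = 2*exp(5*x)/9.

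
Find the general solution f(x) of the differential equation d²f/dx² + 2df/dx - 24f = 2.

Characteristic equation r² + 2r - 24 = 0 factors as (r - 4)(r + 6) = 0, so r = 4, -6.
Hence f_h = C1*exp(4*x) + C2*exp(-6*x).
For the particular solution try f_p = A0. Substituting and matching coefficients of each power of x gives A0 = -1/12, so f_p = -1/12.

f = -1/12 + C1*exp(4*x) + C2*exp(-6*x)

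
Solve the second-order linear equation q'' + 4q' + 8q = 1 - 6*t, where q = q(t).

Characteristic equation r² + 4r + 8 = 0 has discriminant (4)² - 4·(8) = -16 < 0, so r = -2 ± 2i.
Hence q_h = C1*cos(2*t)*exp(-2*t) + C2*exp(-2*t)*sin(2*t).
For the particular solution try q_p = A0 + A1*t. Substituting and matching coefficients of each power of t gives A0 = 1/2, A1 = -3/4, so q_p = 1/2 - 3*t/4.

q = 1/2 - 3*t/4 + C1*cos(2*t)*exp(-2*t) + C2*exp(-2*t)*sin(2*t)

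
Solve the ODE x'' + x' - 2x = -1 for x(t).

x = 1/2 + C1*exp(-2*t) + C2*exp(t)

Characteristic equation r² + r - 2 = 0 factors as (r + 2)(r - 1) = 0, so r = -2, 1.
Hence x_h = C1*exp(-2*t) + C2*exp(t).
For the particular solution try x_p = A0. Substituting and matching coefficients of each power of t gives A0 = 1/2, so x_p = 1/2.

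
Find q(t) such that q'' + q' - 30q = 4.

Characteristic equation r² + r - 30 = 0 factors as (r + 6)(r - 5) = 0, so r = -6, 5.
Hence q_h = C1*exp(-6*t) + C2*exp(5*t).
For the particular solution try q_p = A0. Substituting and matching coefficients of each power of t gives A0 = -2/15, so q_p = -2/15.

q = -2/15 + C1*exp(-6*t) + C2*exp(5*t)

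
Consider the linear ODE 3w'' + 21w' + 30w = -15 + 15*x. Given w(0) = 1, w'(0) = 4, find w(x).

Divide through by 3: w'' + 7w' + 10w = -5 + 5*x.
Characteristic equation r² + 7r + 10 = 0 factors as (r + 2)(r + 5) = 0, so r = -2, -5.
Hence w_h = C1*exp(-2*x) + C2*exp(-5*x).
For the particular solution try w_p = A0 + A1*x. Substituting and matching coefficients of each power of x gives A0 = -17/20, A1 = 1/2, so w_p = -17/20 + x/2.
General solution: w = -17/20 + x/2 + C1*exp(-2*x) + C2*exp(-5*x).
Apply the initial conditions: w(0) = -17/20 + C1 + C2 = 1 and w'(0) = 1/2 - 5*C2 - 2*C1 = 4. Solving gives C1 = 17/4, C2 = -12/5.

w = -17/20 + x/2 - 12*exp(-5*x)/5 + 17*exp(-2*x)/4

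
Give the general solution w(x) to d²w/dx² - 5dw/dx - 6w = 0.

Characteristic equation r² - 5r - 6 = 0 factors as (r + 1)(r - 6) = 0, so r = -1, 6.
Hence w_h = C1*exp(-x) + C2*exp(6*x).

w = C1*exp(-x) + C2*exp(6*x)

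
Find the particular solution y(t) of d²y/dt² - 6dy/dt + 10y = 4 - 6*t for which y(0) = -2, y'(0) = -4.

y = 1/25 - 3*t/5 - 51*cos(t)*exp(3*t)/25 + 68*exp(3*t)*sin(t)/25

Characteristic equation r² - 6r + 10 = 0 has discriminant (-6)² - 4·(10) = -4 < 0, so r = 3 ± i.
Hence y_h = C1*cos(t)*exp(3*t) + C2*exp(3*t)*sin(t).
For the particular solution try y_p = A0 + A1*t. Substituting and matching coefficients of each power of t gives A0 = 1/25, A1 = -3/5, so y_p = 1/25 - 3*t/5.
General solution: y = 1/25 - 3*t/5 + C1*cos(t)*exp(3*t) + C2*exp(3*t)*sin(t).
Apply the initial conditions: y(0) = 1/25 + C1 = -2 and y'(0) = -3/5 + C2 + 3*C1 = -4. Solving gives C1 = -51/25, C2 = 68/25.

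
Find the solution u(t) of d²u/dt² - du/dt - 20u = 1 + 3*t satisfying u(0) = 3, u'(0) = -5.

Characteristic equation r² - r - 20 = 0 factors as (r + 4)(r - 5) = 0, so r = -4, 5.
Hence u_h = C1*exp(-4*t) + C2*exp(5*t).
For the particular solution try u_p = A0 + A1*t. Substituting and matching coefficients of each power of t gives A0 = -17/400, A1 = -3/20, so u_p = -17/400 - 3*t/20.
General solution: u = -17/400 - 3*t/20 + C1*exp(-4*t) + C2*exp(5*t).
Apply the initial conditions: u(0) = -17/400 + C1 + C2 = 3 and u'(0) = -3/20 - 4*C1 + 5*C2 = -5. Solving gives C1 = 107/48, C2 = 61/75.

u = -17/400 - 3*t/20 + 61*exp(5*t)/75 + 107*exp(-4*t)/48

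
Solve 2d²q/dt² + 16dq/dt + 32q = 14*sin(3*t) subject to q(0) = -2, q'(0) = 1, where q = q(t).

Divide through by 2: q'' + 8q' + 16q = 7*sin(3*t).
Characteristic equation r² + 8r + 16 = 0 has discriminant (8)² - 4·(16) = 0, so r = -4 is a repeated root.
Hence q_h = (C1 + C2*t)*exp(-4*t).
Try q_p = A*cos(3*t) + B*sin(3*t). Substituting and equating the coefficients of cos(3t) and sin(3t) gives A = -168/625, B = 49/625, so q_p = -168*cos(3*t)/625 + 49*sin(3*t)/625.
General solution: q = -168*cos(3*t)/625 + 49*sin(3*t)/625 + C1*exp(-4*t) + C2*t*exp(-4*t).
Apply the initial conditions: q(0) = -168/625 + C1 = -2 and q'(0) = 147/625 + C2 - 4*C1 = 1. Solving gives C1 = -1082/625, C2 = -154/25.

q = -1082*exp(-4*t)/625 - 168*cos(3*t)/625 + 49*sin(3*t)/625 - 154*t*exp(-4*t)/25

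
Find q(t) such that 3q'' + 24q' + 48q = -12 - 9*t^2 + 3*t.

q = -45/128 - 3*t**2/16 + t/4 + C1*exp(-4*t) + C2*t*exp(-4*t)

Divide through by 3: q'' + 8q' + 16q = -4 + t - 3*t^2.
Characteristic equation r² + 8r + 16 = 0 has discriminant (8)² - 4·(16) = 0, so r = -4 is a repeated root.
Hence q_h = (C1 + C2*t)*exp(-4*t).
For the particular solution try q_p = A0 + A1*t + A2*t^2. Substituting and matching coefficients of each power of t gives A0 = -45/128, A1 = 1/4, A2 = -3/16, so q_p = -45/128 - 3*t^2/16 + t/4.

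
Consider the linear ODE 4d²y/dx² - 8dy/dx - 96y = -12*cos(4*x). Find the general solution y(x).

Divide through by 4: y'' - 2y' - 24y = -3*cos(4*x).
Characteristic equation r² - 2r - 24 = 0 factors as (r + 4)(r - 6) = 0, so r = -4, 6.
Hence y_h = C1*exp(-4*x) + C2*exp(6*x).
Try y_p = A*cos(4*x) + B*sin(4*x). Substituting and equating the coefficients of cos(4x) and sin(4x) gives A = 15/208, B = 3/208, so y_p = 3*sin(4*x)/208 + 15*cos(4*x)/208.

y = 3*sin(4*x)/208 + 15*cos(4*x)/208 + C1*exp(-4*x) + C2*exp(6*x)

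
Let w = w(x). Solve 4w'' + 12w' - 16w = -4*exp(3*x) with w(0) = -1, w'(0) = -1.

w = -9*exp(x)/10 - exp(3*x)/14 - exp(-4*x)/35

Divide through by 4: w'' + 3w' - 4w = -exp(3*x).
Characteristic equation r² + 3r - 4 = 0 factors as (r - 1)(r + 4) = 0, so r = 1, -4.
Hence w_h = C1*exp(x) + C2*exp(-4*x).
Try w_p = A*exp(3*x). Substituting into the equation and dividing by exp(3*x) gives A = -1/14, so w_p = -exp(3*x)/14.
General solution: w = -exp(3*x)/14 + C1*exp(x) + C2*exp(-4*x).
Apply the initial conditions: w(0) = -1/14 + C1 + C2 = -1 and w'(0) = -3/14 + C1 - 4*C2 = -1. Solving gives C1 = -9/10, C2 = -1/35.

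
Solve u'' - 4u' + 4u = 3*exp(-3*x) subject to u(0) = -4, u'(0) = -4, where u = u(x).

Characteristic equation r² - 4r + 4 = 0 has discriminant (-4)² - 4·(4) = 0, so r = 2 is a repeated root.
Hence u_h = (C1 + C2*x)*exp(2*x).
Try u_p = A*exp(-3*x). Substituting into the equation and dividing by exp(-3*x) gives A = 3/25, so u_p = 3*exp(-3*x)/25.
General solution: u = 3*exp(-3*x)/25 + C1*exp(2*x) + C2*x*exp(2*x).
Apply the initial conditions: u(0) = 3/25 + C1 = -4 and u'(0) = -9/25 + C2 + 2*C1 = -4. Solving gives C1 = -103/25, C2 = 23/5.

u = -103*exp(2*x)/25 + 3*exp(-3*x)/25 + 23*x*exp(2*x)/5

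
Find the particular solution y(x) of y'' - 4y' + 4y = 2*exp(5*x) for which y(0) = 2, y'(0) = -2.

Characteristic equation r² - 4r + 4 = 0 has discriminant (-4)² - 4·(4) = 0, so r = 2 is a repeated root.
Hence y_h = (C1 + C2*x)*exp(2*x).
Try y_p = A*exp(5*x). Substituting into the equation and dividing by exp(5*x) gives A = 2/9, so y_p = 2*exp(5*x)/9.
General solution: y = 2*exp(5*x)/9 + C1*exp(2*x) + C2*x*exp(2*x).
Apply the initial conditions: y(0) = 2/9 + C1 = 2 and y'(0) = 10/9 + C2 + 2*C1 = -2. Solving gives C1 = 16/9, C2 = -20/3.

y = 2*exp(5*x)/9 + 16*exp(2*x)/9 - 20*x*exp(2*x)/3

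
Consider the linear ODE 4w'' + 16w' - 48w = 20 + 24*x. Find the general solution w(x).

w = -7/12 - x/2 + C1*exp(2*x) + C2*exp(-6*x)

Divide through by 4: w'' + 4w' - 12w = 5 + 6*x.
Characteristic equation r² + 4r - 12 = 0 factors as (r - 2)(r + 6) = 0, so r = 2, -6.
Hence w_h = C1*exp(2*x) + C2*exp(-6*x).
For the particular solution try w_p = A0 + A1*x. Substituting and matching coefficients of each power of x gives A0 = -7/12, A1 = -1/2, so w_p = -7/12 - x/2.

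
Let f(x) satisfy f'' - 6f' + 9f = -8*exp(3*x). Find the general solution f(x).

Characteristic equation r² - 6r + 9 = 0 has discriminant (-6)² - 4·(9) = 0, so r = 3 is a repeated root.
Hence f_h = (C1 + C2*x)*exp(3*x).
Since exp(3*x) solves the homogeneous equation (r = 3 is a root of multiplicity 2), multiply the trial by x^2. Try f_p = A*x^2*exp(3*x). Substituting into the equation and dividing by exp(3*x) gives A = -4, so f_p = -4*x^2*exp(3*x).

f = C1*exp(3*x) - 4*x**2*exp(3*x) + C2*x*exp(3*x)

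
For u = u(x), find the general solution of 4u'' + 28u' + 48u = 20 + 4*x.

u = 53/144 + x/12 + C1*exp(-3*x) + C2*exp(-4*x)

Divide through by 4: u'' + 7u' + 12u = 5 + x.
Characteristic equation r² + 7r + 12 = 0 factors as (r + 3)(r + 4) = 0, so r = -3, -4.
Hence u_h = C1*exp(-3*x) + C2*exp(-4*x).
For the particular solution try u_p = A0 + A1*x. Substituting and matching coefficients of each power of x gives A0 = 53/144, A1 = 1/12, so u_p = 53/144 + x/12.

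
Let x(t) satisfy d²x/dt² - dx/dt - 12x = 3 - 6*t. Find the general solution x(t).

Characteristic equation r² - r - 12 = 0 factors as (r + 3)(r - 4) = 0, so r = -3, 4.
Hence x_h = C1*exp(-3*t) + C2*exp(4*t).
For the particular solution try x_p = A0 + A1*t. Substituting and matching coefficients of each power of t gives A0 = -7/24, A1 = 1/2, so x_p = -7/24 + t/2.

x = -7/24 + t/2 + C1*exp(-3*t) + C2*exp(4*t)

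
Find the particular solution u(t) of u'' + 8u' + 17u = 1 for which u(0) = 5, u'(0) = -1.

Characteristic equation r² + 8r + 17 = 0 has discriminant (8)² - 4·(17) = -4 < 0, so r = -4 ± i.
Hence u_h = C1*cos(t)*exp(-4*t) + C2*exp(-4*t)*sin(t).
For the particular solution try u_p = A0. Substituting and matching coefficients of each power of t gives A0 = 1/17, so u_p = 1/17.
General solution: u = 1/17 + C1*cos(t)*exp(-4*t) + C2*exp(-4*t)*sin(t).
Apply the initial conditions: u(0) = 1/17 + C1 = 5 and u'(0) = C2 - 4*C1 = -1. Solving gives C1 = 84/17, C2 = 319/17.

u = 1/17 + 84*cos(t)*exp(-4*t)/17 + 319*exp(-4*t)*sin(t)/17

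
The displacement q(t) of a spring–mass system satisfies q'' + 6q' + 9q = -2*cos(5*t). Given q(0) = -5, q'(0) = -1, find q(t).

q = -1453*exp(-3*t)/289 - 15*sin(5*t)/289 + 8*cos(5*t)/289 - 269*t*exp(-3*t)/17

Characteristic equation r² + 6r + 9 = 0 has discriminant (6)² - 4·(9) = 0, so r = -3 is a repeated root.
Hence q_h = (C1 + C2*t)*exp(-3*t).
Try q_p = A*cos(5*t) + B*sin(5*t). Substituting and equating the coefficients of cos(5t) and sin(5t) gives A = 8/289, B = -15/289, so q_p = -15*sin(5*t)/289 + 8*cos(5*t)/289.
General solution: q = -15*sin(5*t)/289 + 8*cos(5*t)/289 + C1*exp(-3*t) + C2*t*exp(-3*t).
Apply the initial conditions: q(0) = 8/289 + C1 = -5 and q'(0) = -75/289 + C2 - 3*C1 = -1. Solving gives C1 = -1453/289, C2 = -269/17.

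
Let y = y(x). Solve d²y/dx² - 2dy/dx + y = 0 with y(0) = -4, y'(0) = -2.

y = -4*exp(x) + 2*x*exp(x)

Characteristic equation r² - 2r + 1 = 0 has discriminant (-2)² - 4·(1) = 0, so r = 1 is a repeated root.
Hence y_h = (C1 + C2*x)*exp(x).
Apply the initial conditions: y(0) = C1 = -4 and y'(0) = C1 + C2 = -2. Solving gives C1 = -4, C2 = 2.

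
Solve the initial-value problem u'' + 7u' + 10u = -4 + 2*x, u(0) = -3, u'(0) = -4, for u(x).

Characteristic equation r² + 7r + 10 = 0 factors as (r + 5)(r + 2) = 0, so r = -5, -2.
Hence u_h = C1*exp(-5*x) + C2*exp(-2*x).
For the particular solution try u_p = A0 + A1*x. Substituting and matching coefficients of each power of x gives A0 = -27/50, A1 = 1/5, so u_p = -27/50 + x/5.
General solution: u = -27/50 + x/5 + C1*exp(-5*x) + C2*exp(-2*x).
Apply the initial conditions: u(0) = -27/50 + C1 + C2 = -3 and u'(0) = 1/5 - 5*C1 - 2*C2 = -4. Solving gives C1 = 76/25, C2 = -11/2.

u = -27/50 - 11*exp(-2*x)/2 + x/5 + 76*exp(-5*x)/25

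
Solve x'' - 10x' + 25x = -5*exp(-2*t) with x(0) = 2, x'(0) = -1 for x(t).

Characteristic equation r² - 10r + 25 = 0 has discriminant (-10)² - 4·(25) = 0, so r = 5 is a repeated root.
Hence x_h = (C1 + C2*t)*exp(5*t).
Try x_p = A*exp(-2*t). Substituting into the equation and dividing by exp(-2*t) gives A = -5/49, so x_p = -5*exp(-2*t)/49.
General solution: x = -5*exp(-2*t)/49 + C1*exp(5*t) + C2*t*exp(5*t).
Apply the initial conditions: x(0) = -5/49 + C1 = 2 and x'(0) = 10/49 + C2 + 5*C1 = -1. Solving gives C1 = 103/49, C2 = -82/7.

x = -5*exp(-2*t)/49 + 103*exp(5*t)/49 - 82*t*exp(5*t)/7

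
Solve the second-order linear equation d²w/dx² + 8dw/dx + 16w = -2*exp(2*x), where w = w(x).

w = -exp(2*x)/18 + C1*exp(-4*x) + C2*x*exp(-4*x)

Characteristic equation r² + 8r + 16 = 0 has discriminant (8)² - 4·(16) = 0, so r = -4 is a repeated root.
Hence w_h = (C1 + C2*x)*exp(-4*x).
Try w_p = A*exp(2*x). Substituting into the equation and dividing by exp(2*x) gives A = -1/18, so w_p = -exp(2*x)/18.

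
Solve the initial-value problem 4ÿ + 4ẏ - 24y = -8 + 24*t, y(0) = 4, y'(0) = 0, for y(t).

Divide through by 4: y'' + y' - 6y = -2 + 6*t.
Characteristic equation r² + r - 6 = 0 factors as (r + 3)(r - 2) = 0, so r = -3, 2.
Hence y_h = C1*exp(-3*t) + C2*exp(2*t).
For the particular solution try y_p = A0 + A1*t. Substituting and matching coefficients of each power of t gives A0 = 1/6, A1 = -1, so y_p = 1/6 - t.
General solution: y = 1/6 - t + C1*exp(-3*t) + C2*exp(2*t).
Apply the initial conditions: y(0) = 1/6 + C1 + C2 = 4 and y'(0) = -1 - 3*C1 + 2*C2 = 0. Solving gives C1 = 4/3, C2 = 5/2.

y = 1/6 - t + 4*exp(-3*t)/3 + 5*exp(2*t)/2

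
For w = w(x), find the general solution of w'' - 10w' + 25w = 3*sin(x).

Characteristic equation r² - 10r + 25 = 0 has discriminant (-10)² - 4·(25) = 0, so r = 5 is a repeated root.
Hence w_h = (C1 + C2*x)*exp(5*x).
Try w_p = A*cos(x) + B*sin(x). Substituting and equating the coefficients of cos(x) and sin(x) gives A = 15/338, B = 18/169, so w_p = 15*cos(x)/338 + 18*sin(x)/169.

w = 15*cos(x)/338 + 18*sin(x)/169 + C1*exp(5*x) + C2*x*exp(5*x)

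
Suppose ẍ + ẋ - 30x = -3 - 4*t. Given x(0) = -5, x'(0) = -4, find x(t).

Characteristic equation r² + r - 30 = 0 factors as (r - 5)(r + 6) = 0, so r = 5, -6.
Hence x_h = C1*exp(5*t) + C2*exp(-6*t).
For the particular solution try x_p = A0 + A1*t. Substituting and matching coefficients of each power of t gives A0 = 47/450, A1 = 2/15, so x_p = 47/450 + 2*t/15.
General solution: x = 47/450 + 2*t/15 + C1*exp(5*t) + C2*exp(-6*t).
Apply the initial conditions: x(0) = 47/450 + C1 + C2 = -5 and x'(0) = 2/15 - 6*C2 + 5*C1 = -4. Solving gives C1 = -79/25, C2 = -35/18.

x = 47/450 - 79*exp(5*t)/25 - 35*exp(-6*t)/18 + 2*t/15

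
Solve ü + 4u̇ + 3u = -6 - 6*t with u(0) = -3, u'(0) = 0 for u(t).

u = 2/3 - 2*t - 9*exp(-t)/2 + 5*exp(-3*t)/6

Characteristic equation r² + 4r + 3 = 0 factors as (r + 1)(r + 3) = 0, so r = -1, -3.
Hence u_h = C1*exp(-t) + C2*exp(-3*t).
For the particular solution try u_p = A0 + A1*t. Substituting and matching coefficients of each power of t gives A0 = 2/3, A1 = -2, so u_p = 2/3 - 2*t.
General solution: u = 2/3 - 2*t + C1*exp(-t) + C2*exp(-3*t).
Apply the initial conditions: u(0) = 2/3 + C1 + C2 = -3 and u'(0) = -2 - C1 - 3*C2 = 0. Solving gives C1 = -9/2, C2 = 5/6.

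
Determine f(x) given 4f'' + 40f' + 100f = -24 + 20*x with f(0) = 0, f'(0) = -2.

Divide through by 4: f'' + 10f' + 25f = -6 + 5*x.
Characteristic equation r² + 10r + 25 = 0 has discriminant (10)² - 4·(25) = 0, so r = -5 is a repeated root.
Hence f_h = (C1 + C2*x)*exp(-5*x).
For the particular solution try f_p = A0 + A1*x. Substituting and matching coefficients of each power of x gives A0 = -8/25, A1 = 1/5, so f_p = -8/25 + x/5.
General solution: f = -8/25 + x/5 + C1*exp(-5*x) + C2*x*exp(-5*x).
Apply the initial conditions: f(0) = -8/25 + C1 = 0 and f'(0) = 1/5 + C2 - 5*C1 = -2. Solving gives C1 = 8/25, C2 = -3/5.

f = -8/25 + x/5 + 8*exp(-5*x)/25 - 3*x*exp(-5*x)/5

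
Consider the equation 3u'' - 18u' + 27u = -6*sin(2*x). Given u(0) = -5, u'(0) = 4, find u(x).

Divide through by 3: u'' - 6u' + 9u = -2*sin(2*x).
Characteristic equation r² - 6r + 9 = 0 has discriminant (-6)² - 4·(9) = 0, so r = 3 is a repeated root.
Hence u_h = (C1 + C2*x)*exp(3*x).
Try u_p = A*cos(2*x) + B*sin(2*x). Substituting and equating the coefficients of cos(2x) and sin(2x) gives A = -24/169, B = -10/169, so u_p = -24*cos(2*x)/169 - 10*sin(2*x)/169.
General solution: u = -24*cos(2*x)/169 - 10*sin(2*x)/169 + C1*exp(3*x) + C2*x*exp(3*x).
Apply the initial conditions: u(0) = -24/169 + C1 = -5 and u'(0) = -20/169 + C2 + 3*C1 = 4. Solving gives C1 = -821/169, C2 = 243/13.

u = -821*exp(3*x)/169 - 24*cos(2*x)/169 - 10*sin(2*x)/169 + 243*x*exp(3*x)/13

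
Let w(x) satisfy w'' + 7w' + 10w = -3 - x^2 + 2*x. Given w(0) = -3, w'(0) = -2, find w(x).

Characteristic equation r² + 7r + 10 = 0 factors as (r + 2)(r + 5) = 0, so r = -2, -5.
Hence w_h = C1*exp(-2*x) + C2*exp(-5*x).
For the particular solution try w_p = A0 + A1*x + A2*x^2. Substituting and matching coefficients of each power of x gives A0 = -259/500, A1 = 17/50, A2 = -1/10, so w_p = -259/500 - x^2/10 + 17*x/50.
General solution: w = -259/500 - x^2/10 + 17*x/50 + C1*exp(-2*x) + C2*exp(-5*x).
Apply the initial conditions: w(0) = -259/500 + C1 + C2 = -3 and w'(0) = 17/50 - 5*C2 - 2*C1 = -2. Solving gives C1 = -59/12, C2 = 913/375.

w = -259/500 - 59*exp(-2*x)/12 - x**2/10 + 17*x/50 + 913*exp(-5*x)/375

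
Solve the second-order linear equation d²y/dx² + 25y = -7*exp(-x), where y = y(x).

y = -7*exp(-x)/26 + C1*cos(5*x) + C2*sin(5*x)

Characteristic equation r² + 25 = 0 has discriminant (0)² - 4·(25) = -100 < 0, so r = ± 5i.
Hence y_h = C1*cos(5*x) + C2*sin(5*x).
Try y_p = A*exp(-x). Substituting into the equation and dividing by exp(-x) gives A = -7/26, so y_p = -7*exp(-x)/26.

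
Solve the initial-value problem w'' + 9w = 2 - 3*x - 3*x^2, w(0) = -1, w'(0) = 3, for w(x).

w = 8/27 - 35*cos(3*x)/27 - x/3 - x**2/3 + 10*sin(3*x)/9

Characteristic equation r² + 9 = 0 has discriminant (0)² - 4·(9) = -36 < 0, so r = ± 3i.
Hence w_h = C1*cos(3*x) + C2*sin(3*x).
For the particular solution try w_p = A0 + A1*x + A2*x^2. Substituting and matching coefficients of each power of x gives A0 = 8/27, A1 = -1/3, A2 = -1/3, so w_p = 8/27 - x/3 - x^2/3.
General solution: w = 8/27 - x/3 - x^2/3 + C1*cos(3*x) + C2*sin(3*x).
Apply the initial conditions: w(0) = 8/27 + C1 = -1 and w'(0) = -1/3 + 3*C2 = 3. Solving gives C1 = -35/27, C2 = 10/9.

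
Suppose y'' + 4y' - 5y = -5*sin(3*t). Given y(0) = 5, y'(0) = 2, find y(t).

Characteristic equation r² + 4r - 5 = 0 factors as (r + 5)(r - 1) = 0, so r = -5, 1.
Hence y_h = C1*exp(-5*t) + C2*exp(t).
Try y_p = A*cos(3*t) + B*sin(3*t). Substituting and equating the coefficients of cos(3t) and sin(3t) gives A = 3/17, B = 7/34, so y_p = 3*cos(3*t)/17 + 7*sin(3*t)/34.
General solution: y = 3*cos(3*t)/17 + 7*sin(3*t)/34 + C1*exp(-5*t) + C2*exp(t).
Apply the initial conditions: y(0) = 3/17 + C1 + C2 = 5 and y'(0) = 21/34 + C2 - 5*C1 = 2. Solving gives C1 = 39/68, C2 = 17/4.

y = 3*cos(3*t)/17 + 7*sin(3*t)/34 + 17*exp(t)/4 + 39*exp(-5*t)/68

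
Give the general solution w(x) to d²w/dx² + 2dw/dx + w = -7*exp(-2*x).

w = -7*exp(-2*x) + C1*exp(-x) + C2*x*exp(-x)

Characteristic equation r² + 2r + 1 = 0 has discriminant (2)² - 4·(1) = 0, so r = -1 is a repeated root.
Hence w_h = (C1 + C2*x)*exp(-x).
Try w_p = A*exp(-2*x). Substituting into the equation and dividing by exp(-2*x) gives A = -7, so w_p = -7*exp(-2*x).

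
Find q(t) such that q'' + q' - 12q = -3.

Characteristic equation r² + r - 12 = 0 factors as (r - 3)(r + 4) = 0, so r = 3, -4.
Hence q_h = C1*exp(3*t) + C2*exp(-4*t).
For the particular solution try q_p = A0. Substituting and matching coefficients of each power of t gives A0 = 1/4, so q_p = 1/4.

q = 1/4 + C1*exp(3*t) + C2*exp(-4*t)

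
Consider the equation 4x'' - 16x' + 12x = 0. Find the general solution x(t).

x = C1*exp(3*t) + C2*exp(t)

Divide through by 4: x'' - 4x' + 3x = 0.
Characteristic equation r² - 4r + 3 = 0 factors as (r - 3)(r - 1) = 0, so r = 3, 1.
Hence x_h = C1*exp(3*t) + C2*exp(t).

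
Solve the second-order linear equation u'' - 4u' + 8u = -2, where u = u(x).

Characteristic equation r² - 4r + 8 = 0 has discriminant (-4)² - 4·(8) = -16 < 0, so r = 2 ± 2i.
Hence u_h = C1*cos(2*x)*exp(2*x) + C2*exp(2*x)*sin(2*x).
For the particular solution try u_p = A0. Substituting and matching coefficients of each power of x gives A0 = -1/4, so u_p = -1/4.

u = -1/4 + C1*cos(2*x)*exp(2*x) + C2*exp(2*x)*sin(2*x)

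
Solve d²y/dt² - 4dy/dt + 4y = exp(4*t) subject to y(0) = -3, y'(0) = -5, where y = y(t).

y = -13*exp(2*t)/4 + exp(4*t)/4 + t*exp(2*t)/2

Characteristic equation r² - 4r + 4 = 0 has discriminant (-4)² - 4·(4) = 0, so r = 2 is a repeated root.
Hence y_h = (C1 + C2*t)*exp(2*t).
Try y_p = A*exp(4*t). Substituting into the equation and dividing by exp(4*t) gives A = 1/4, so y_p = exp(4*t)/4.
General solution: y = exp(4*t)/4 + C1*exp(2*t) + C2*t*exp(2*t).
Apply the initial conditions: y(0) = 1/4 + C1 = -3 and y'(0) = 1 + C2 + 2*C1 = -5. Solving gives C1 = -13/4, C2 = 1/2.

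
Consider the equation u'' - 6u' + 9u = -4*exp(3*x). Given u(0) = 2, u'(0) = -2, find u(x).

Characteristic equation r² - 6r + 9 = 0 has discriminant (-6)² - 4·(9) = 0, so r = 3 is a repeated root.
Hence u_h = (C1 + C2*x)*exp(3*x).
Since exp(3*x) solves the homogeneous equation (r = 3 is a root of multiplicity 2), multiply the trial by x^2. Try u_p = A*x^2*exp(3*x). Substituting into the equation and dividing by exp(3*x) gives A = -2, so u_p = -2*x^2*exp(3*x).
General solution: u = C1*exp(3*x) - 2*x^2*exp(3*x) + C2*x*exp(3*x).
Apply the initial conditions: u(0) = C1 = 2 and u'(0) = C2 + 3*C1 = -2. Solving gives C1 = 2, C2 = -8.

u = 2*exp(3*x) - 8*x*exp(3*x) - 2*x**2*exp(3*x)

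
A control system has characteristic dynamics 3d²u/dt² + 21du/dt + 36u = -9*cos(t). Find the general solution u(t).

u = -33*cos(t)/170 - 21*sin(t)/170 + C1*exp(-4*t) + C2*exp(-3*t)

Divide through by 3: u'' + 7u' + 12u = -3*cos(t).
Characteristic equation r² + 7r + 12 = 0 factors as (r + 4)(r + 3) = 0, so r = -4, -3.
Hence u_h = C1*exp(-4*t) + C2*exp(-3*t).
Try u_p = A*cos(t) + B*sin(t). Substituting and equating the coefficients of cos(t) and sin(t) gives A = -33/170, B = -21/170, so u_p = -33*cos(t)/170 - 21*sin(t)/170.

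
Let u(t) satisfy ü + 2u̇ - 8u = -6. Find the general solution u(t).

u = 3/4 + C1*exp(-4*t) + C2*exp(2*t)

Characteristic equation r² + 2r - 8 = 0 factors as (r + 4)(r - 2) = 0, so r = -4, 2.
Hence u_h = C1*exp(-4*t) + C2*exp(2*t).
For the particular solution try u_p = A0. Substituting and matching coefficients of each power of t gives A0 = 3/4, so u_p = 3/4.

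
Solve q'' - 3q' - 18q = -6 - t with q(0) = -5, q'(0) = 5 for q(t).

q = 35/108 - 397*exp(6*t)/324 - 332*exp(-3*t)/81 + t/18

Characteristic equation r² - 3r - 18 = 0 factors as (r + 3)(r - 6) = 0, so r = -3, 6.
Hence q_h = C1*exp(-3*t) + C2*exp(6*t).
For the particular solution try q_p = A0 + A1*t. Substituting and matching coefficients of each power of t gives A0 = 35/108, A1 = 1/18, so q_p = 35/108 + t/18.
General solution: q = 35/108 + t/18 + C1*exp(-3*t) + C2*exp(6*t).
Apply the initial conditions: q(0) = 35/108 + C1 + C2 = -5 and q'(0) = 1/18 - 3*C1 + 6*C2 = 5. Solving gives C1 = -332/81, C2 = -397/324.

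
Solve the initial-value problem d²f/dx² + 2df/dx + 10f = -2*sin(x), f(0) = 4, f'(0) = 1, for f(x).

f = -18*sin(x)/85 + 4*cos(x)/85 + 336*cos(3*x)*exp(-x)/85 + 439*exp(-x)*sin(3*x)/255

Characteristic equation r² + 2r + 10 = 0 has discriminant (2)² - 4·(10) = -36 < 0, so r = -1 ± 3i.
Hence f_h = C1*cos(3*x)*exp(-x) + C2*exp(-x)*sin(3*x).
Try f_p = A*cos(x) + B*sin(x). Substituting and equating the coefficients of cos(x) and sin(x) gives A = 4/85, B = -18/85, so f_p = -18*sin(x)/85 + 4*cos(x)/85.
General solution: f = -18*sin(x)/85 + 4*cos(x)/85 + C1*cos(3*x)*exp(-x) + C2*exp(-x)*sin(3*x).
Apply the initial conditions: f(0) = 4/85 + C1 = 4 and f'(0) = -18/85 - C1 + 3*C2 = 1. Solving gives C1 = 336/85, C2 = 439/255.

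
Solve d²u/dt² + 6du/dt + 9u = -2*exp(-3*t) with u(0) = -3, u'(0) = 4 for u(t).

Characteristic equation r² + 6r + 9 = 0 has discriminant (6)² - 4·(9) = 0, so r = -3 is a repeated root.
Hence u_h = (C1 + C2*t)*exp(-3*t).
Since exp(-3*t) solves the homogeneous equation (r = -3 is a root of multiplicity 2), multiply the trial by t^2. Try u_p = A*t^2*exp(-3*t). Substituting into the equation and dividing by exp(-3*t) gives A = -1, so u_p = -t^2*exp(-3*t).
General solution: u = C1*exp(-3*t) - t^2*exp(-3*t) + C2*t*exp(-3*t).
Apply the initial conditions: u(0) = C1 = -3 and u'(0) = C2 - 3*C1 = 4. Solving gives C1 = -3, C2 = -5.

u = -3*exp(-3*t) - t**2*exp(-3*t) - 5*t*exp(-3*t)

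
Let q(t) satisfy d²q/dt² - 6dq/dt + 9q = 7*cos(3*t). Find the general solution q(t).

Characteristic equation r² - 6r + 9 = 0 has discriminant (-6)² - 4·(9) = 0, so r = 3 is a repeated root.
Hence q_h = (C1 + C2*t)*exp(3*t).
Try q_p = A*cos(3*t) + B*sin(3*t). Substituting and equating the coefficients of cos(3t) and sin(3t) gives A = 0, B = -7/18, so q_p = -7*sin(3*t)/18.

q = -7*sin(3*t)/18 + C1*exp(3*t) + C2*t*exp(3*t)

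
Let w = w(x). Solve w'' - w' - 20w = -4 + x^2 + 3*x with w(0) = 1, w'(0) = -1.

Characteristic equation r² - r - 20 = 0 factors as (r - 5)(r + 4) = 0, so r = 5, -4.
Hence w_h = C1*exp(5*x) + C2*exp(-4*x).
For the particular solution try w_p = A0 + A1*x + A2*x^2. Substituting and matching coefficients of each power of x gives A0 = 809/4000, A1 = -29/200, A2 = -1/20, so w_p = 809/4000 - 29*x/200 - x^2/20.
General solution: w = 809/4000 - 29*x/200 - x^2/20 + C1*exp(5*x) + C2*exp(-4*x).
Apply the initial conditions: w(0) = 809/4000 + C1 + C2 = 1 and w'(0) = -29/200 - 4*C2 + 5*C1 = -1. Solving gives C1 = 292/1125, C2 = 155/288.

w = 809/4000 - 29*x/200 - x**2/20 + 155*exp(-4*x)/288 + 292*exp(5*x)/1125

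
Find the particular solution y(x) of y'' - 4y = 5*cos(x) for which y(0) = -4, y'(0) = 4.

y = -cos(x) - 5*exp(-2*x)/2 - exp(2*x)/2

Characteristic equation r² - 4 = 0 factors as (r - 2)(r + 2) = 0, so r = 2, -2.
Hence y_h = C1*exp(2*x) + C2*exp(-2*x).
Try y_p = A*cos(x) + B*sin(x). Substituting and equating the coefficients of cos(x) and sin(x) gives A = -1, B = 0, so y_p = -cos(x).
General solution: y = -cos(x) + C1*exp(2*x) + C2*exp(-2*x).
Apply the initial conditions: y(0) = -1 + C1 + C2 = -4 and y'(0) = -2*C2 + 2*C1 = 4. Solving gives C1 = -1/2, C2 = -5/2.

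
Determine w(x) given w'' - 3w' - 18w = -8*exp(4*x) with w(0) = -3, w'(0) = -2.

w = -40*exp(-3*x)/21 - 5*exp(6*x)/3 + 4*exp(4*x)/7

Characteristic equation r² - 3r - 18 = 0 factors as (r - 6)(r + 3) = 0, so r = 6, -3.
Hence w_h = C1*exp(6*x) + C2*exp(-3*x).
Try w_p = A*exp(4*x). Substituting into the equation and dividing by exp(4*x) gives A = 4/7, so w_p = 4*exp(4*x)/7.
General solution: w = 4*exp(4*x)/7 + C1*exp(6*x) + C2*exp(-3*x).
Apply the initial conditions: w(0) = 4/7 + C1 + C2 = -3 and w'(0) = 16/7 - 3*C2 + 6*C1 = -2. Solving gives C1 = -5/3, C2 = -40/21.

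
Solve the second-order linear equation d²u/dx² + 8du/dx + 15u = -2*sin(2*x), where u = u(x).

Characteristic equation r² + 8r + 15 = 0 factors as (r + 3)(r + 5) = 0, so r = -3, -5.
Hence u_h = C1*exp(-3*x) + C2*exp(-5*x).
Try u_p = A*cos(2*x) + B*sin(2*x). Substituting and equating the coefficients of cos(2x) and sin(2x) gives A = 32/377, B = -22/377, so u_p = -22*sin(2*x)/377 + 32*cos(2*x)/377.

u = -22*sin(2*x)/377 + 32*cos(2*x)/377 + C1*exp(-3*x) + C2*exp(-5*x)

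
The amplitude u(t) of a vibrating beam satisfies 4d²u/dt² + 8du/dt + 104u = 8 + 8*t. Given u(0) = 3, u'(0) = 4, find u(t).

u = 12/169 + t/13 + 495*cos(5*t)*exp(-t)/169 + 1158*exp(-t)*sin(5*t)/845

Divide through by 4: u'' + 2u' + 26u = 2 + 2*t.
Characteristic equation r² + 2r + 26 = 0 has discriminant (2)² - 4·(26) = -100 < 0, so r = -1 ± 5i.
Hence u_h = C1*cos(5*t)*exp(-t) + C2*exp(-t)*sin(5*t).
For the particular solution try u_p = A0 + A1*t. Substituting and matching coefficients of each power of t gives A0 = 12/169, A1 = 1/13, so u_p = 12/169 + t/13.
General solution: u = 12/169 + t/13 + C1*cos(5*t)*exp(-t) + C2*exp(-t)*sin(5*t).
Apply the initial conditions: u(0) = 12/169 + C1 = 3 and u'(0) = 1/13 - C1 + 5*C2 = 4. Solving gives C1 = 495/169, C2 = 1158/845.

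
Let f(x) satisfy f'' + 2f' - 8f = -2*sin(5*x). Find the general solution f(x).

f = 20*cos(5*x)/1189 + 66*sin(5*x)/1189 + C1*exp(-4*x) + C2*exp(2*x)

Characteristic equation r² + 2r - 8 = 0 factors as (r + 4)(r - 2) = 0, so r = -4, 2.
Hence f_h = C1*exp(-4*x) + C2*exp(2*x).
Try f_p = A*cos(5*x) + B*sin(5*x). Substituting and equating the coefficients of cos(5x) and sin(5x) gives A = 20/1189, B = 66/1189, so f_p = 20*cos(5*x)/1189 + 66*sin(5*x)/1189.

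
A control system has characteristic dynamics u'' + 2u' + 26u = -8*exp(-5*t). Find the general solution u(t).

u = -8*exp(-5*t)/41 + C1*cos(5*t)*exp(-t) + C2*exp(-t)*sin(5*t)

Characteristic equation r² + 2r + 26 = 0 has discriminant (2)² - 4·(26) = -100 < 0, so r = -1 ± 5i.
Hence u_h = C1*cos(5*t)*exp(-t) + C2*exp(-t)*sin(5*t).
Try u_p = A*exp(-5*t). Substituting into the equation and dividing by exp(-5*t) gives A = -8/41, so u_p = -8*exp(-5*t)/41.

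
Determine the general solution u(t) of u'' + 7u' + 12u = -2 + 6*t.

Characteristic equation r² + 7r + 12 = 0 factors as (r + 4)(r + 3) = 0, so r = -4, -3.
Hence u_h = C1*exp(-4*t) + C2*exp(-3*t).
For the particular solution try u_p = A0 + A1*t. Substituting and matching coefficients of each power of t gives A0 = -11/24, A1 = 1/2, so u_p = -11/24 + t/2.

u = -11/24 + t/2 + C1*exp(-4*t) + C2*exp(-3*t)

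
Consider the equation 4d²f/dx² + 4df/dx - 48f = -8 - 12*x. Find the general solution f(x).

Divide through by 4: f'' + f' - 12f = -2 - 3*x.
Characteristic equation r² + r - 12 = 0 factors as (r - 3)(r + 4) = 0, so r = 3, -4.
Hence f_h = C1*exp(3*x) + C2*exp(-4*x).
For the particular solution try f_p = A0 + A1*x. Substituting and matching coefficients of each power of x gives A0 = 3/16, A1 = 1/4, so f_p = 3/16 + x/4.

f = 3/16 + x/4 + C1*exp(3*x) + C2*exp(-4*x)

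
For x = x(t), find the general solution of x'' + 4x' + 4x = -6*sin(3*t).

x = 30*sin(3*t)/169 + 72*cos(3*t)/169 + C1*exp(-2*t) + C2*t*exp(-2*t)

Characteristic equation r² + 4r + 4 = 0 has discriminant (4)² - 4·(4) = 0, so r = -2 is a repeated root.
Hence x_h = (C1 + C2*t)*exp(-2*t).
Try x_p = A*cos(3*t) + B*sin(3*t). Substituting and equating the coefficients of cos(3t) and sin(3t) gives A = 72/169, B = 30/169, so x_p = 30*sin(3*t)/169 + 72*cos(3*t)/169.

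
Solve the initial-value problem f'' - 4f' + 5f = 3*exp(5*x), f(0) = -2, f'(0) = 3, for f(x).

f = 3*exp(5*x)/10 - 23*cos(x)*exp(2*x)/10 + 61*exp(2*x)*sin(x)/10

Characteristic equation r² - 4r + 5 = 0 has discriminant (-4)² - 4·(5) = -4 < 0, so r = 2 ± i.
Hence f_h = C1*cos(x)*exp(2*x) + C2*exp(2*x)*sin(x).
Try f_p = A*exp(5*x). Substituting into the equation and dividing by exp(5*x) gives A = 3/10, so f_p = 3*exp(5*x)/10.
General solution: f = 3*exp(5*x)/10 + C1*cos(x)*exp(2*x) + C2*exp(2*x)*sin(x).
Apply the initial conditions: f(0) = 3/10 + C1 = -2 and f'(0) = 3/2 + C2 + 2*C1 = 3. Solving gives C1 = -23/10, C2 = 61/10.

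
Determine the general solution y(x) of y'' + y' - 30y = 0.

y = C1*exp(-6*x) + C2*exp(5*x)

Characteristic equation r² + r - 30 = 0 factors as (r + 6)(r - 5) = 0, so r = -6, 5.
Hence y_h = C1*exp(-6*x) + C2*exp(5*x).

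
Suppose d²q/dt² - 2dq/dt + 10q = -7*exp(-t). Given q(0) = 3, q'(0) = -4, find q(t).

q = -7*exp(-t)/13 - 35*exp(t)*sin(3*t)/13 + 46*cos(3*t)*exp(t)/13

Characteristic equation r² - 2r + 10 = 0 has discriminant (-2)² - 4·(10) = -36 < 0, so r = 1 ± 3i.
Hence q_h = C1*cos(3*t)*exp(t) + C2*exp(t)*sin(3*t).
Try q_p = A*exp(-t). Substituting into the equation and dividing by exp(-t) gives A = -7/13, so q_p = -7*exp(-t)/13.
General solution: q = -7*exp(-t)/13 + C1*cos(3*t)*exp(t) + C2*exp(t)*sin(3*t).
Apply the initial conditions: q(0) = -7/13 + C1 = 3 and q'(0) = 7/13 + C1 + 3*C2 = -4. Solving gives C1 = 46/13, C2 = -35/13.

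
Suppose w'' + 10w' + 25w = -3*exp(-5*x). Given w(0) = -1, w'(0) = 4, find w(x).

w = -exp(-5*x) - x*exp(-5*x) - 3*x**2*exp(-5*x)/2

Characteristic equation r² + 10r + 25 = 0 has discriminant (10)² - 4·(25) = 0, so r = -5 is a repeated root.
Hence w_h = (C1 + C2*x)*exp(-5*x).
Since exp(-5*x) solves the homogeneous equation (r = -5 is a root of multiplicity 2), multiply the trial by x^2. Try w_p = A*x^2*exp(-5*x). Substituting into the equation and dividing by exp(-5*x) gives A = -3/2, so w_p = -3*x^2*exp(-5*x)/2.
General solution: w = C1*exp(-5*x) - 3*x^2*exp(-5*x)/2 + C2*x*exp(-5*x).
Apply the initial conditions: w(0) = C1 = -1 and w'(0) = C2 - 5*C1 = 4. Solving gives C1 = -1, C2 = -1.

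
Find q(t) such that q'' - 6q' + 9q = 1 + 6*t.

Characteristic equation r² - 6r + 9 = 0 has discriminant (-6)² - 4·(9) = 0, so r = 3 is a repeated root.
Hence q_h = (C1 + C2*t)*exp(3*t).
For the particular solution try q_p = A0 + A1*t. Substituting and matching coefficients of each power of t gives A0 = 5/9, A1 = 2/3, so q_p = 5/9 + 2*t/3.

q = 5/9 + 2*t/3 + C1*exp(3*t) + C2*t*exp(3*t)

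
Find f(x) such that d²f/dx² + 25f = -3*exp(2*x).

f = -3*exp(2*x)/29 + C1*cos(5*x) + C2*sin(5*x)

Characteristic equation r² + 25 = 0 has discriminant (0)² - 4·(25) = -100 < 0, so r = ± 5i.
Hence f_h = C1*cos(5*x) + C2*sin(5*x).
Try f_p = A*exp(2*x). Substituting into the equation and dividing by exp(2*x) gives A = -3/29, so f_p = -3*exp(2*x)/29.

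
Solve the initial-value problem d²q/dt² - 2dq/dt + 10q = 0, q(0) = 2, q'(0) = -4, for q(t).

q = -2*exp(t)*sin(3*t) + 2*cos(3*t)*exp(t)

Characteristic equation r² - 2r + 10 = 0 has discriminant (-2)² - 4·(10) = -36 < 0, so r = 1 ± 3i.
Hence q_h = C1*cos(3*t)*exp(t) + C2*exp(t)*sin(3*t).
Apply the initial conditions: q(0) = C1 = 2 and q'(0) = C1 + 3*C2 = -4. Solving gives C1 = 2, C2 = -2.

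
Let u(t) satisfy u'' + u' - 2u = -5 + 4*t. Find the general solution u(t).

Characteristic equation r² + r - 2 = 0 factors as (r + 2)(r - 1) = 0, so r = -2, 1.
Hence u_h = C1*exp(-2*t) + C2*exp(t).
For the particular solution try u_p = A0 + A1*t. Substituting and matching coefficients of each power of t gives A0 = 3/2, A1 = -2, so u_p = 3/2 - 2*t.

u = 3/2 - 2*t + C1*exp(-2*t) + C2*exp(t)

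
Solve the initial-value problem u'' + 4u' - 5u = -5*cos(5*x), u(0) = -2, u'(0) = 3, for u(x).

Characteristic equation r² + 4r - 5 = 0 factors as (r - 1)(r + 5) = 0, so r = 1, -5.
Hence u_h = C1*exp(x) + C2*exp(-5*x).
Try u_p = A*cos(5*x) + B*sin(5*x). Substituting and equating the coefficients of cos(5x) and sin(5x) gives A = 3/26, B = -1/13, so u_p = -sin(5*x)/13 + 3*cos(5*x)/26.
General solution: u = -sin(5*x)/13 + 3*cos(5*x)/26 + C1*exp(x) + C2*exp(-5*x).
Apply the initial conditions: u(0) = 3/26 + C1 + C2 = -2 and u'(0) = -5/13 + C1 - 5*C2 = 3. Solving gives C1 = -187/156, C2 = -11/12.

u = -187*exp(x)/156 - 11*exp(-5*x)/12 - sin(5*x)/13 + 3*cos(5*x)/26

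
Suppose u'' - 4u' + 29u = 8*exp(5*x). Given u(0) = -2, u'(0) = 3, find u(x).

u = 4*exp(5*x)/17 - 38*cos(5*x)*exp(2*x)/17 + 107*exp(2*x)*sin(5*x)/85

Characteristic equation r² - 4r + 29 = 0 has discriminant (-4)² - 4·(29) = -100 < 0, so r = 2 ± 5i.
Hence u_h = C1*cos(5*x)*exp(2*x) + C2*exp(2*x)*sin(5*x).
Try u_p = A*exp(5*x). Substituting into the equation and dividing by exp(5*x) gives A = 4/17, so u_p = 4*exp(5*x)/17.
General solution: u = 4*exp(5*x)/17 + C1*cos(5*x)*exp(2*x) + C2*exp(2*x)*sin(5*x).
Apply the initial conditions: u(0) = 4/17 + C1 = -2 and u'(0) = 20/17 + 2*C1 + 5*C2 = 3. Solving gives C1 = -38/17, C2 = 107/85.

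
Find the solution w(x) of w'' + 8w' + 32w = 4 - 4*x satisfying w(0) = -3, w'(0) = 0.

w = 5/32 - x/8 - 101*cos(4*x)*exp(-4*x)/32 - 25*exp(-4*x)*sin(4*x)/8

Characteristic equation r² + 8r + 32 = 0 has discriminant (8)² - 4·(32) = -64 < 0, so r = -4 ± 4i.
Hence w_h = C1*cos(4*x)*exp(-4*x) + C2*exp(-4*x)*sin(4*x).
For the particular solution try w_p = A0 + A1*x. Substituting and matching coefficients of each power of x gives A0 = 5/32, A1 = -1/8, so w_p = 5/32 - x/8.
General solution: w = 5/32 - x/8 + C1*cos(4*x)*exp(-4*x) + C2*exp(-4*x)*sin(4*x).
Apply the initial conditions: w(0) = 5/32 + C1 = -3 and w'(0) = -1/8 - 4*C1 + 4*C2 = 0. Solving gives C1 = -101/32, C2 = -25/8.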